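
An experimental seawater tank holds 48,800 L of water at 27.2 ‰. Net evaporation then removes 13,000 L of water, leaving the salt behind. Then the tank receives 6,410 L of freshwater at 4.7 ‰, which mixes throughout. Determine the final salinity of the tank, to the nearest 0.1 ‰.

32.2 ‰

After evaporation: salt = 48,800×27.2 = 1,327,360; volume = 48,800 − 13,000 = 35,800 L
After mixing: salt = 1,327,360 + 6,410×4.7 = 1,357,487; volume = 35,800 + 6,410 = 42,210 L
S = 1,357,487 / 42,210 = 32.1603 ‰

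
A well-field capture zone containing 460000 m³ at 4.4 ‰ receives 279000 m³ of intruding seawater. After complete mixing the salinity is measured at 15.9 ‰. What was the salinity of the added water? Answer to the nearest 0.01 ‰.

34.86 ‰

Salt balance: 460,000×4.4 + 279,000×S = 739,000×15.9
2,024,000 + 279,000·S = 11,750,100
S = (11,750,100 − 2,024,000) / 279,000 = 34.8606 ‰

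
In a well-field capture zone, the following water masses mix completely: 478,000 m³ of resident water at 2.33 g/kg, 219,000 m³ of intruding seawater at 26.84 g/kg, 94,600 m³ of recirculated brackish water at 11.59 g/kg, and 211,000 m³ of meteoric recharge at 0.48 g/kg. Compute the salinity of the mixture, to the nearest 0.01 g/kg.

Mass of salt is conserved:
salt = 478,000×2.33 + 219,000×26.84 + 94,600×11.59 + 211,000×0.48 = 1,113,740 + 5,877,960 + 1,096,414 + 101,280 = 8,189,394
volume = 478,000 + 219,000 + 94,600 + 211,000 = 1,002,600 m³
S = 8,189,394 / 1,002,600 = 8.1682 g/kg

8.17 g/kg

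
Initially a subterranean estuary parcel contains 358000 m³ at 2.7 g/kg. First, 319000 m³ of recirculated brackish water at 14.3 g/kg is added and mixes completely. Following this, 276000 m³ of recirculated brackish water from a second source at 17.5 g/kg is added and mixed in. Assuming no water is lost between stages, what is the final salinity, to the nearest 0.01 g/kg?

Mass of salt is conserved:
Initial salt = 358,000×2.7 = 966,600
After stage 1: salt = 966,600 + 319,000×14.3 = 5,528,300; volume = 677,000 m³; S = 8.166 g/kg
After stage 2: salt = 5,528,300 + 276,000×17.5 = 10,358,300; volume = 953,000 m³
S = 10,358,300 / 953,000 = 10.8692 g/kg

10.87 g/kg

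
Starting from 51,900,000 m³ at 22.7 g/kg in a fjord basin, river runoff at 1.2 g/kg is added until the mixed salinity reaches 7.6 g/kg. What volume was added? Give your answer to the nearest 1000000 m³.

122000000 m³

Salt balance: 51,900,000×22.7 + V×1.2 = (51,900,000+V)×7.6
1,178,130,000 + 1.2V = 394,440,000 + 7.6V
783,690,000 = 6.4V
V = 122,451,562.5 m³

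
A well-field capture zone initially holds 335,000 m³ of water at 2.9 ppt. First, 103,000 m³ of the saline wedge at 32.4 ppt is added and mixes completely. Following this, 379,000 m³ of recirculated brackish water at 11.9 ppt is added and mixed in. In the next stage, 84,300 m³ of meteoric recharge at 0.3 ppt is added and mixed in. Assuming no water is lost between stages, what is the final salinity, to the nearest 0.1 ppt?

9.8 ppt

Conserving salt mass:
Initial salt = 335,000×2.9 = 971,500
After stage 1: salt = 971,500 + 103,000×32.4 = 4,308,700; volume = 438,000 m³; S = 9.837 ppt
After stage 2: salt = 4,308,700 + 379,000×11.9 = 8,818,800; volume = 817,000 m³; S = 10.794 ppt
After stage 3: salt = 8,818,800 + 84,300×0.3 = 8,844,090; volume = 901,300 m³
S = 8,844,090 / 901,300 = 9.8126 ppt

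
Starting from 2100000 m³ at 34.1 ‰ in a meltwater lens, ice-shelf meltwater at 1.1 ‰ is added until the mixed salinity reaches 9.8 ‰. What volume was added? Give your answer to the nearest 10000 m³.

5870000 m³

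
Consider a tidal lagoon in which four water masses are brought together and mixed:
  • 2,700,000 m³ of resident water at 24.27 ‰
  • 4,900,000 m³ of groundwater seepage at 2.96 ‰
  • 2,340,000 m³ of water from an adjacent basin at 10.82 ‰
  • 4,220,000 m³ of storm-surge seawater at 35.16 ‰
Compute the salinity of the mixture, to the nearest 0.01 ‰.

17.92 ‰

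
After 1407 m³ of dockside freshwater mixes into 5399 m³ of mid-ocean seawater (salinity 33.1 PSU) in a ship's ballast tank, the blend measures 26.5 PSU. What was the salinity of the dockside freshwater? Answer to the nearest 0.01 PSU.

1.17 PSU

Salt balance: 5,399×33.1 + 1,407×S = 6,806×26.5
178,706.9 + 1,407·S = 180,359
S = (180,359 − 178,706.9) / 1,407 = 1.1742 PSU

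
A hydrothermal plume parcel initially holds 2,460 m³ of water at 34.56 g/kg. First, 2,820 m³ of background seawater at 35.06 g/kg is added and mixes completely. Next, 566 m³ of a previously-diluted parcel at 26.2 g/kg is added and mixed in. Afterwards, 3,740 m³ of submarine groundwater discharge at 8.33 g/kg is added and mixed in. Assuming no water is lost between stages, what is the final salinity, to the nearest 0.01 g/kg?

Total salt / total volume:
Initial salt = 2,460×34.56 = 85,017.6
After stage 1: salt = 85,017.6 + 2,820×35.06 = 183,886.8; volume = 5,280 m³; S = 34.827 g/kg
After stage 2: salt = 183,886.8 + 566×26.2 = 198,716; volume = 5,846 m³; S = 33.992 g/kg
After stage 3: salt = 198,716 + 3,740×8.33 = 229,870.2; volume = 9,586 m³
S = 229,870.2 / 9,586 = 23.9798 g/kg

23.98 g/kg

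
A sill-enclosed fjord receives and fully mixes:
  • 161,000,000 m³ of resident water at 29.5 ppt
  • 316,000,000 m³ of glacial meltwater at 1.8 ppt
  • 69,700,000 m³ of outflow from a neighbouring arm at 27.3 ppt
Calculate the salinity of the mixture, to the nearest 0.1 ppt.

13.2 ppt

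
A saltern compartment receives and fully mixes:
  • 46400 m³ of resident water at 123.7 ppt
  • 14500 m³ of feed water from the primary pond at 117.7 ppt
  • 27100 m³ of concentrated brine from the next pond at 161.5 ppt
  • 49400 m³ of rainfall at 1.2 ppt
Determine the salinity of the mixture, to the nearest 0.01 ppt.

86.48 ppt

Mass of salt is conserved:
salt = 46,400×123.7 + 14,500×117.7 + 27,100×161.5 + 49,400×1.2 = 5,739,680 + 1,706,650 + 4,376,650 + 59,280 = 11,882,260
volume = 46,400 + 14,500 + 27,100 + 49,400 = 137,400 m³
S = 11,882,260 / 137,400 = 86.4793 ppt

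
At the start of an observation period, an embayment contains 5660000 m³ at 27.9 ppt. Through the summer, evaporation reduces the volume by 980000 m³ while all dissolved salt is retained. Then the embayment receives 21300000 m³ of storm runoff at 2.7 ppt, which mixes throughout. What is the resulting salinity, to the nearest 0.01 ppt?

8.29 ppt

After evaporation: salt = 5,660,000×27.9 = 157,914,000; volume = 5,660,000 − 980,000 = 4,680,000 m³
After mixing: salt = 157,914,000 + 21,300,000×2.7 = 215,424,000; volume = 4,680,000 + 21,300,000 = 25,980,000 m³
S = 215,424,000 / 25,980,000 = 8.2919 ppt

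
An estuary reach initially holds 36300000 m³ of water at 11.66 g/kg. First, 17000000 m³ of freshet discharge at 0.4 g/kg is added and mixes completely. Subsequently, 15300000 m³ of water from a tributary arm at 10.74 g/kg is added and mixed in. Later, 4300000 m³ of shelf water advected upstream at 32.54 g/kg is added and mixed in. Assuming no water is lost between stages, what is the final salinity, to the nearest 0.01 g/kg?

Conserving salt mass:
Initial salt = 36,300,000×11.66 = 423,258,000
After stage 1: salt = 423,258,000 + 17,000,000×0.4 = 430,058,000; volume = 53,300,000 m³; S = 8.069 g/kg
After stage 2: salt = 430,058,000 + 15,300,000×10.74 = 594,380,000; volume = 68,600,000 m³; S = 8.664 g/kg
After stage 3: salt = 594,380,000 + 4,300,000×32.54 = 734,302,000; volume = 72,900,000 m³
S = 734,302,000 / 72,900,000 = 10.0727 g/kg

10.07 g/kg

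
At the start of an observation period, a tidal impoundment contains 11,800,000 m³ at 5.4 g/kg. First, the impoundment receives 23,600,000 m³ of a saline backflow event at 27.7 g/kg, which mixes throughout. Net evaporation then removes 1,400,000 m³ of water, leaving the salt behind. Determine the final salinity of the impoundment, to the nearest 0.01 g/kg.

21.10 g/kg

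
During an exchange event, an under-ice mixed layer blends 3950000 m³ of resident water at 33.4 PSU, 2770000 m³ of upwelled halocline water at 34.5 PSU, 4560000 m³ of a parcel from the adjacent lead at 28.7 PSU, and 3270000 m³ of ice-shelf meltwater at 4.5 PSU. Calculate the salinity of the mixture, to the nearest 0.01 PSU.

25.64 PSU

Salt balance:
salt = 3,950,000×33.4 + 2,770,000×34.5 + 4,560,000×28.7 + 3,270,000×4.5 = 131,930,000 + 95,565,000 + 130,872,000 + 14,715,000 = 373,082,000
volume = 3,950,000 + 2,770,000 + 4,560,000 + 3,270,000 = 14,550,000 m³
S = 373,082,000 / 14,550,000 = 25.6414 PSU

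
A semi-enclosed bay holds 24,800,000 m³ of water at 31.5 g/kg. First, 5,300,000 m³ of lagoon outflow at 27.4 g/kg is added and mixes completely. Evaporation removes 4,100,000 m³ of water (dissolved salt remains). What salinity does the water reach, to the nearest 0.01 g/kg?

After mixing: salt = 24,800,000×31.5 + 5,300,000×27.4 = 926,420,000; volume = 30,100,000 m³
After evaporation: salt unchanged = 926,420,000; volume = 30,100,000 − 4,100,000 = 26,000,000 m³
S = 926,420,000 / 26,000,000 = 35.6315 g/kg

35.63 g/kg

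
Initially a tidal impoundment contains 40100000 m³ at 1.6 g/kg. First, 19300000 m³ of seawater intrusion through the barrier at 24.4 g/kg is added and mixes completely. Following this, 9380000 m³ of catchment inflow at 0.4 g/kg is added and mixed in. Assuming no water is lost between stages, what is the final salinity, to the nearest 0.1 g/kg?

Total salt / total volume:
Initial salt = 40,100,000×1.6 = 64,160,000
After stage 1: salt = 64,160,000 + 19,300,000×24.4 = 535,080,000; volume = 59,400,000 m³; S = 9.008 g/kg
After stage 2: salt = 535,080,000 + 9,380,000×0.4 = 538,832,000; volume = 68,780,000 m³
S = 538,832,000 / 68,780,000 = 7.8341 g/kg

7.8 g/kg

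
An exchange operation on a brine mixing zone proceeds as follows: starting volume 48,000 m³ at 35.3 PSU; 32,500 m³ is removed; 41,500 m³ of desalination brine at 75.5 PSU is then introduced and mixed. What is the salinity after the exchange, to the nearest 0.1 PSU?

Remaining after removal: 15,500 m³ at 35.3 PSU (salt = 547,150)
After addition: salt = 547,150 + 41,500×75.5 = 3,680,400; volume = 57,000 m³
S = 3,680,400 / 57,000 = 64.5684 PSU

64.6 PSU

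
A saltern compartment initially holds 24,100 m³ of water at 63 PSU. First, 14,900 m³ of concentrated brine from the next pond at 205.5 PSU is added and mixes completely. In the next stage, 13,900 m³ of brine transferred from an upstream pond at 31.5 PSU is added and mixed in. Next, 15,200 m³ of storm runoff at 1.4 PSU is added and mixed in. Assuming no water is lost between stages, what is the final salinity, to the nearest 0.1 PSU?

74.0 PSU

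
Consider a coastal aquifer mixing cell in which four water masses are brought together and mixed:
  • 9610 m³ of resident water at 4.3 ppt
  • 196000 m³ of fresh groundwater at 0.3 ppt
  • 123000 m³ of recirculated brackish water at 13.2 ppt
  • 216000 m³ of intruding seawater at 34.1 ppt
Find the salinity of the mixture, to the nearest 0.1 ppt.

16.7 ppt

Salt balance:
salt = 9,610×4.3 + 196,000×0.3 + 123,000×13.2 + 216,000×34.1 = 41,323 + 58,800 + 1,623,600 + 7,365,600 = 9,089,323
volume = 9,610 + 196,000 + 123,000 + 216,000 = 544,610 m³
S = 9,089,323 / 544,610 = 16.69 ppt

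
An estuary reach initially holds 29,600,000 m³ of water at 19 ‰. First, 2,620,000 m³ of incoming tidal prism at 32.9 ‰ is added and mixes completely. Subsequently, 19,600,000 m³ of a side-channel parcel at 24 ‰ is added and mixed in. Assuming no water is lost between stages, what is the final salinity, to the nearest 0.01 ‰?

21.59 ‰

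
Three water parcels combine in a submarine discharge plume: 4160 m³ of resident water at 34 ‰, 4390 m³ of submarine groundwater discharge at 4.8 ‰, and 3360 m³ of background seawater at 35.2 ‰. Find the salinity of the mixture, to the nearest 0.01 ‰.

23.58 ‰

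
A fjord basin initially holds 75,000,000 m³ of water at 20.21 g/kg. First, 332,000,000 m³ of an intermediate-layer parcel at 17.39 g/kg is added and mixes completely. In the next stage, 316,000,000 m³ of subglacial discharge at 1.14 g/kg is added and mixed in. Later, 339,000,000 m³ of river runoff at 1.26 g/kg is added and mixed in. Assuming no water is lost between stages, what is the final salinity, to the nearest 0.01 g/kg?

7.61 g/kg

Salt balance:
Initial salt = 75,000,000×20.21 = 1,515,750,000
After stage 1: salt = 1,515,750,000 + 332,000,000×17.39 = 7,289,230,000; volume = 407,000,000 m³; S = 17.91 g/kg
After stage 2: salt = 7,289,230,000 + 316,000,000×1.14 = 7,649,470,000; volume = 723,000,000 m³; S = 10.58 g/kg
After stage 3: salt = 7,649,470,000 + 339,000,000×1.26 = 8,076,610,000; volume = 1,062,000,000 m³
S = 8,076,610,000 / 1,062,000,000 = 7.6051 g/kg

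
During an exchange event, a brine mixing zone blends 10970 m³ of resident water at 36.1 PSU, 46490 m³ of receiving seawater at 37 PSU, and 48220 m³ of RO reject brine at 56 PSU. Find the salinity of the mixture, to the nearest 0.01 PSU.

45.58 PSU

Conserving salt mass:
salt = 10,970×36.1 + 46,490×37 + 48,220×56 = 396,017 + 1,720,130 + 2,700,320 = 4,816,467
volume = 10,970 + 46,490 + 48,220 = 105,680 m³
S = 4,816,467 / 105,680 = 45.576 PSU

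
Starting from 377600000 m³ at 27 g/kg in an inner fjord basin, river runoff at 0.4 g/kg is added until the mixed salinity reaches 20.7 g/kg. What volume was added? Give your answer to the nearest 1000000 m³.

117000000 m³

Salt balance: 377,600,000×27 + V×0.4 = (377,600,000+V)×20.7
10,195,200,000 + 0.4V = 7,816,320,000 + 20.7V
2,378,880,000 = 20.3V
V = 117,186,206.9 m³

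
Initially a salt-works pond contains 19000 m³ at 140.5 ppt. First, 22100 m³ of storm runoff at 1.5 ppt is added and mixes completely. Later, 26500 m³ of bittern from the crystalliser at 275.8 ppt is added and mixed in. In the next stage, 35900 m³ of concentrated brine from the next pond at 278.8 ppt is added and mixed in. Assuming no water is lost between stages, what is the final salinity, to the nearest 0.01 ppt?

Conserving salt mass:
Initial salt = 19,000×140.5 = 2,669,500
After stage 1: salt = 2,669,500 + 22,100×1.5 = 2,702,650; volume = 41,100 m³; S = 65.758 ppt
After stage 2: salt = 2,702,650 + 26,500×275.8 = 10,011,350; volume = 67,600 m³; S = 148.097 ppt
After stage 3: salt = 10,011,350 + 35,900×278.8 = 20,020,270; volume = 103,500 m³
S = 20,020,270 / 103,500 = 193.4326 ppt

193.43 ppt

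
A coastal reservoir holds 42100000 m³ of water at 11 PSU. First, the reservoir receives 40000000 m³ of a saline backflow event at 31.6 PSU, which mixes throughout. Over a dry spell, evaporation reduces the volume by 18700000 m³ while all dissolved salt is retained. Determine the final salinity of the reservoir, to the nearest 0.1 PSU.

27.2 PSU

After mixing: salt = 42,100,000×11 + 40,000,000×31.6 = 1,727,100,000; volume = 82,100,000 m³
After evaporation: salt unchanged = 1,727,100,000; volume = 82,100,000 − 18,700,000 = 63,400,000 m³
S = 1,727,100,000 / 63,400,000 = 27.2413 PSU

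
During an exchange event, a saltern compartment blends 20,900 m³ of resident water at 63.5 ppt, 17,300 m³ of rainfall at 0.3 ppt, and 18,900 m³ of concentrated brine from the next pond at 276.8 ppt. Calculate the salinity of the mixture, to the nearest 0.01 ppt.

114.95 ppt

Mass of salt is conserved:
salt = 20,900×63.5 + 17,300×0.3 + 18,900×276.8 = 1,327,150 + 5,190 + 5,231,520 = 6,563,860
volume = 20,900 + 17,300 + 18,900 = 57,100 m³
S = 6,563,860 / 57,100 = 114.9538 ppt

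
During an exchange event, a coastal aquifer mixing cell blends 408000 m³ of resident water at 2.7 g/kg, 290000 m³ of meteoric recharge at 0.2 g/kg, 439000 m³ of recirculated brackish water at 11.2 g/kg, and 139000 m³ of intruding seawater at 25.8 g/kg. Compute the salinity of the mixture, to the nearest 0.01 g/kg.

7.57 g/kg

By conservation of dissolved salt,
salt = 408,000×2.7 + 290,000×0.2 + 439,000×11.2 + 139,000×25.8 = 1,101,600 + 58,000 + 4,916,800 + 3,586,200 = 9,662,600
volume = 408,000 + 290,000 + 439,000 + 139,000 = 1,276,000 m³
S = 9,662,600 / 1,276,000 = 7.5726 g/kg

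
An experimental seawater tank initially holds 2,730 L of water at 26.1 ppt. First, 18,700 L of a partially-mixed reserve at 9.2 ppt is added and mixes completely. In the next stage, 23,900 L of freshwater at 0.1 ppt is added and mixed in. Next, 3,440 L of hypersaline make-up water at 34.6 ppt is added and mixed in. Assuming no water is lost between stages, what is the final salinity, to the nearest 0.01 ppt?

Salt balance:
Initial salt = 2,730×26.1 = 71,253
After stage 1: salt = 71,253 + 18,700×9.2 = 243,293; volume = 21,430 L; S = 11.353 ppt
After stage 2: salt = 243,293 + 23,900×0.1 = 245,683; volume = 45,330 L; S = 5.42 ppt
After stage 3: salt = 245,683 + 3,440×34.6 = 364,707; volume = 48,770 L
S = 364,707 / 48,770 = 7.4781 ppt

7.48 ppt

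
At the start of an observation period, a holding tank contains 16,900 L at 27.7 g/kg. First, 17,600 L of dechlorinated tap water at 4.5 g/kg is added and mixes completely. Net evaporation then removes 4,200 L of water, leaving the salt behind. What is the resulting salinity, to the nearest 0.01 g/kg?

18.06 g/kg

After mixing: salt = 16,900×27.7 + 17,600×4.5 = 547,330; volume = 34,500 L
After evaporation: salt unchanged = 547,330; volume = 34,500 − 4,200 = 30,300 L
S = 547,330 / 30,300 = 18.0637 g/kg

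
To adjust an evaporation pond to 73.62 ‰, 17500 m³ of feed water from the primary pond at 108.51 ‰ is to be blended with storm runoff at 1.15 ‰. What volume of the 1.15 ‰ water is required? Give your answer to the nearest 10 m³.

Salt balance: 17,500×108.51 + V×1.15 = (17,500+V)×73.62
1,898,925 + 1.15V = 1,288,350 + 73.62V
610,575 = 72.47V
V = 8,425.21 m³

8430 m³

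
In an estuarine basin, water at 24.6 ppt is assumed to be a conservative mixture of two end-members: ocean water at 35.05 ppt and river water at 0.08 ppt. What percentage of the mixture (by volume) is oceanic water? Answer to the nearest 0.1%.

70.1%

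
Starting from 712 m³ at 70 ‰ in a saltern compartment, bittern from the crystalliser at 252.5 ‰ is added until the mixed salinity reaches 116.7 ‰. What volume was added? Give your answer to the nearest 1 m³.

Salt balance: 712×70 + V×252.5 = (712+V)×116.7
49,840 + 252.5V = 83,090.4 + 116.7V
33,250.4 = 135.8V
V = 244.85 m³

245 m³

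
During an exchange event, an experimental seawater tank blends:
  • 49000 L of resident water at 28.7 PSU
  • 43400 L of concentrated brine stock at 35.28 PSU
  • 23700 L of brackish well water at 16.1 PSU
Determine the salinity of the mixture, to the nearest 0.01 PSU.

28.59 PSU

Conserving salt mass:
salt = 49,000×28.7 + 43,400×35.28 + 23,700×16.1 = 1,406,300 + 1,531,152 + 381,570 = 3,319,022
volume = 49,000 + 43,400 + 23,700 = 116,100 L
S = 3,319,022 / 116,100 = 28.5876 PSU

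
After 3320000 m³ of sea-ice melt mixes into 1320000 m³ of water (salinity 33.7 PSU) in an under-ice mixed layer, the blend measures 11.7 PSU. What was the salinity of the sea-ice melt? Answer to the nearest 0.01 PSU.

2.95 PSU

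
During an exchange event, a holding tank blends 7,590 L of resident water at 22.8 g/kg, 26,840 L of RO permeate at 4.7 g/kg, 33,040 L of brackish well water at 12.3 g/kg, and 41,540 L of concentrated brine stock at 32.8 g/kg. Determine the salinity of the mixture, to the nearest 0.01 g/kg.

18.97 g/kg

Salt balance:
salt = 7,590×22.8 + 26,840×4.7 + 33,040×12.3 + 41,540×32.8 = 173,052 + 126,148 + 406,392 + 1,362,512 = 2,068,104
volume = 7,590 + 26,840 + 33,040 + 41,540 = 109,010 L
S = 2,068,104 / 109,010 = 18.9717 g/kg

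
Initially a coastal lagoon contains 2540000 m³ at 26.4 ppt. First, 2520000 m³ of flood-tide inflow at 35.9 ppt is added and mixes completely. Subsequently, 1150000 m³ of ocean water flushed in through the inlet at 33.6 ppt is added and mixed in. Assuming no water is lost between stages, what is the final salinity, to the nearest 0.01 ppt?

Weighted by volume,
Initial salt = 2,540,000×26.4 = 67,056,000
After stage 1: salt = 67,056,000 + 2,520,000×35.9 = 157,524,000; volume = 5,060,000 m³; S = 31.131 ppt
After stage 2: salt = 157,524,000 + 1,150,000×33.6 = 196,164,000; volume = 6,210,000 m³
S = 196,164,000 / 6,210,000 = 31.5884 ppt

31.59 ppt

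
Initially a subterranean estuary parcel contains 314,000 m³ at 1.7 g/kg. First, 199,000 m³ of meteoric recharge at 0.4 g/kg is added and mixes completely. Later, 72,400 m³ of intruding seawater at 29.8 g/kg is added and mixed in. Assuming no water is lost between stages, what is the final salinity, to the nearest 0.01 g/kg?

Conserving salt mass:
Initial salt = 314,000×1.7 = 533,800
After stage 1: salt = 533,800 + 199,000×0.4 = 613,400; volume = 513,000 m³; S = 1.196 g/kg
After stage 2: salt = 613,400 + 72,400×29.8 = 2,770,920; volume = 585,400 m³
S = 2,770,920 / 585,400 = 4.7334 g/kg

4.73 g/kg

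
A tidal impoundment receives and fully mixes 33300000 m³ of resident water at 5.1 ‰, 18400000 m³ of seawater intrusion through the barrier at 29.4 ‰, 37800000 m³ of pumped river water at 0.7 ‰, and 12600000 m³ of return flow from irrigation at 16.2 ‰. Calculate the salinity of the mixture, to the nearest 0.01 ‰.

9.22 ‰

Conserving salt mass:
salt = 33,300,000×5.1 + 18,400,000×29.4 + 37,800,000×0.7 + 12,600,000×16.2 = 169,830,000 + 540,960,000 + 26,460,000 + 204,120,000 = 941,370,000
volume = 33,300,000 + 18,400,000 + 37,800,000 + 12,600,000 = 102,100,000 m³
S = 941,370,000 / 102,100,000 = 9.2201 ‰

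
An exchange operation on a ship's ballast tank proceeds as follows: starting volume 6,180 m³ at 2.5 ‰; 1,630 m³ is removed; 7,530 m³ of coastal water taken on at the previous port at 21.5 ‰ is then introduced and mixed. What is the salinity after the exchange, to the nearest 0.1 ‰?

14.3 ‰

Remaining after removal: 4,550 m³ at 2.5 ‰ (salt = 11,375)
After addition: salt = 11,375 + 7,530×21.5 = 173,270; volume = 12,080 m³
S = 173,270 / 12,080 = 14.3435 ‰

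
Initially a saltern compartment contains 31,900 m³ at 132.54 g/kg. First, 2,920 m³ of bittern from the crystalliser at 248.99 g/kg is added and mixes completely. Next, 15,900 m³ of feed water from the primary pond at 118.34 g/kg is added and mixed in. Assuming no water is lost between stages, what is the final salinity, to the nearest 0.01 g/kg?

By conservation of dissolved salt,
Initial salt = 31,900×132.54 = 4,228,026
After stage 1: salt = 4,228,026 + 2,920×248.99 = 4,955,076.8; volume = 34,820 m³; S = 142.305 g/kg
After stage 2: salt = 4,955,076.8 + 15,900×118.34 = 6,836,682.8; volume = 50,720 m³
S = 6,836,682.8 / 50,720 = 134.7926 g/kg

134.79 g/kg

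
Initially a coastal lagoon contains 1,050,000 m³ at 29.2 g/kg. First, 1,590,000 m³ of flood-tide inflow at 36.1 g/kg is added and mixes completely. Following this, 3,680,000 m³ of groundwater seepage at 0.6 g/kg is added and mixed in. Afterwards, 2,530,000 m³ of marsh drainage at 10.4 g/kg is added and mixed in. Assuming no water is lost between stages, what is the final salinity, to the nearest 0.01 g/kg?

13.17 g/kg

Mass of salt is conserved:
Initial salt = 1,050,000×29.2 = 30,660,000
After stage 1: salt = 30,660,000 + 1,590,000×36.1 = 88,059,000; volume = 2,640,000 m³; S = 33.356 g/kg
After stage 2: salt = 88,059,000 + 3,680,000×0.6 = 90,267,000; volume = 6,320,000 m³; S = 14.283 g/kg
After stage 3: salt = 90,267,000 + 2,530,000×10.4 = 116,579,000; volume = 8,850,000 m³
S = 116,579,000 / 8,850,000 = 13.1728 g/kg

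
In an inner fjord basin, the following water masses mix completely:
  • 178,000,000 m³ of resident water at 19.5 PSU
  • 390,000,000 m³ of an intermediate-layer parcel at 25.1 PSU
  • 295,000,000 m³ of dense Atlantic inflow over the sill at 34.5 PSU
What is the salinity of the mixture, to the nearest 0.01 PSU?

Conserving salt mass:
salt = 178,000,000×19.5 + 390,000,000×25.1 + 295,000,000×34.5 = 3,471,000,000 + 9,789,000,000 + 10,177,500,000 = 23,437,500,000
volume = 178,000,000 + 390,000,000 + 295,000,000 = 863,000,000 m³
S = 23,437,500,000 / 863,000,000 = 27.1582 PSU

27.16 PSU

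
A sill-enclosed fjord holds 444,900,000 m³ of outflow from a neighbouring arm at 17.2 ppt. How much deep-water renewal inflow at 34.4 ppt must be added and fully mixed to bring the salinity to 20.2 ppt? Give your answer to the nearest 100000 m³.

94000000 m³

Salt balance: 444,900,000×17.2 + V×34.4 = (444,900,000+V)×20.2
7,652,280,000 + 34.4V = 8,986,980,000 + 20.2V
1,334,700,000 = 14.2V
V = 93,992,957.75 m³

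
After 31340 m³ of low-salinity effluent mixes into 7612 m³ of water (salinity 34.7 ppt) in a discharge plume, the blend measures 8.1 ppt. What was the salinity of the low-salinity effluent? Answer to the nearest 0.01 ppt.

Salt balance: 7,612×34.7 + 31,340×S = 38,952×8.1
264,136.4 + 31,340·S = 315,511.2
S = (315,511.2 − 264,136.4) / 31,340 = 1.6393 ppt

1.64 ppt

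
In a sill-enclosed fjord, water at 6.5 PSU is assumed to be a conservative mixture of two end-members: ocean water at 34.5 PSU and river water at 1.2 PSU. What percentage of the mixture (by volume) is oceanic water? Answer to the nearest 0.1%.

Let g be the oceanic fraction. Salt balance per unit volume:
g×34.5 + (1−g)×1.2 = 6.5
g = (6.5 − 1.2) / (34.5 − 1.2) = 5.3/33.3 = 0.1592

15.9%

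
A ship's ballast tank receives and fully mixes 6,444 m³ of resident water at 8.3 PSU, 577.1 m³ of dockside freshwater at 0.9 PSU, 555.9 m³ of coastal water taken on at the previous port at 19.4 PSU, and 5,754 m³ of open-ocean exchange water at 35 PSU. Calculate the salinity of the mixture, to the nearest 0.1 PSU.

Total salt / total volume:
salt = 6,444×8.3 + 577.1×0.9 + 555.9×19.4 + 5,754×35 = 53,485.2 + 519.39 + 10,784.46 + 201,390 = 266,179.05
volume = 6,444 + 577.1 + 555.9 + 5,754 = 13,331 m³
S = 266,179.05 / 13,331 = 19.967 PSU

20.0 PSU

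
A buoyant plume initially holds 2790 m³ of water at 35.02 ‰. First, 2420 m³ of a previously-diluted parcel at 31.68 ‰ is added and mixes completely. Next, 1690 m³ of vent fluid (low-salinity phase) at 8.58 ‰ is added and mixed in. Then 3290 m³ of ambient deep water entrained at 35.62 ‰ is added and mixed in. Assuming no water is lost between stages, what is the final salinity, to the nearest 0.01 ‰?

Salt balance:
Initial salt = 2,790×35.02 = 97,705.8
After stage 1: salt = 97,705.8 + 2,420×31.68 = 174,371.4; volume = 5,210 m³; S = 33.469 ‰
After stage 2: salt = 174,371.4 + 1,690×8.58 = 188,871.6; volume = 6,900 m³; S = 27.373 ‰
After stage 3: salt = 188,871.6 + 3,290×35.62 = 306,061.4; volume = 10,190 m³
S = 306,061.4 / 10,190 = 30.0355 ‰

30.04 ‰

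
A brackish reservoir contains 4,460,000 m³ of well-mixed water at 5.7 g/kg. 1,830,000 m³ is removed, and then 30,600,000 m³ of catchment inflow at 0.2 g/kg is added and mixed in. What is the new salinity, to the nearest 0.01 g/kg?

0.64 g/kg

Remaining after removal: 2,630,000 m³ at 5.7 g/kg (salt = 14,991,000)
After addition: salt = 14,991,000 + 30,600,000×0.2 = 21,111,000; volume = 33,230,000 m³
S = 21,111,000 / 33,230,000 = 0.6353 g/kg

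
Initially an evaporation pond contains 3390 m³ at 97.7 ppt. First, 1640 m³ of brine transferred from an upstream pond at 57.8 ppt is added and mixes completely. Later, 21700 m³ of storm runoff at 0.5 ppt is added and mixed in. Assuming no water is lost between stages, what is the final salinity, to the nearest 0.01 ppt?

Salt balance:
Initial salt = 3,390×97.7 = 331,203
After stage 1: salt = 331,203 + 1,640×57.8 = 425,995; volume = 5,030 m³; S = 84.691 ppt
After stage 2: salt = 425,995 + 21,700×0.5 = 436,845; volume = 26,730 m³
S = 436,845 / 26,730 = 16.3429 ppt

16.34 ppt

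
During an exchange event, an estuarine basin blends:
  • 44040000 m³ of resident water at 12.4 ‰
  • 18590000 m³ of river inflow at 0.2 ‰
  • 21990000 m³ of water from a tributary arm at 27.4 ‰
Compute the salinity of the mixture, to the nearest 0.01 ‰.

13.62 ‰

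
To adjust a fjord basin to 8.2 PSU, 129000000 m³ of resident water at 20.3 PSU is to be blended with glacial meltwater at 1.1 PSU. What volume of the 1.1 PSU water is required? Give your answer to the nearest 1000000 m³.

220000000 m³

Salt balance: 129,000,000×20.3 + V×1.1 = (129,000,000+V)×8.2
2,618,700,000 + 1.1V = 1,057,800,000 + 8.2V
1,560,900,000 = 7.1V
V = 219,845,070.42 m³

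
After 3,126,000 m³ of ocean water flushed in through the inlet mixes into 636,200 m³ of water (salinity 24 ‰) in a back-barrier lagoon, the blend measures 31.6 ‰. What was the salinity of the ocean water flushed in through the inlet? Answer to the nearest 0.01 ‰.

33.15 ‰

Salt balance: 636,200×24 + 3,126,000×S = 3,762,200×31.6
15,268,800 + 3,126,000·S = 118,885,520
S = (118,885,520 − 15,268,800) / 3,126,000 = 33.1467 ‰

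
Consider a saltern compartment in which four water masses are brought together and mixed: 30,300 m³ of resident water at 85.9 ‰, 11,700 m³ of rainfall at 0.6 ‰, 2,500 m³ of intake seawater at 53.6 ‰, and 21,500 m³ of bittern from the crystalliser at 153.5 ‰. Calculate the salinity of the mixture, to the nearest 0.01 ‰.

91.58 ‰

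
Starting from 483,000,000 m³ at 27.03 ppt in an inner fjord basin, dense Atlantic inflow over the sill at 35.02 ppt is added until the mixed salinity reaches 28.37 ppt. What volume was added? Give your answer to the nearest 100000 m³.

97300000 m³

Salt balance: 483,000,000×27.03 + V×35.02 = (483,000,000+V)×28.37
13,055,490,000 + 35.02V = 13,702,710,000 + 28.37V
647,220,000 = 6.65V
V = 97,326,315.79 m³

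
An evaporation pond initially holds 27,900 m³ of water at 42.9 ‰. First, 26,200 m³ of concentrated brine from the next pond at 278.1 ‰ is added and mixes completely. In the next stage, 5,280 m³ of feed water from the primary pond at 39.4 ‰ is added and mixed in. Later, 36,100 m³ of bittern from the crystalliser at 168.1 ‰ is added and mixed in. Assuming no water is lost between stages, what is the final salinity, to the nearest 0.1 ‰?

Mass of salt is conserved:
Initial salt = 27,900×42.9 = 1,196,910
After stage 1: salt = 1,196,910 + 26,200×278.1 = 8,483,130; volume = 54,100 m³; S = 156.805 ‰
After stage 2: salt = 8,483,130 + 5,280×39.4 = 8,691,162; volume = 59,380 m³; S = 146.365 ‰
After stage 3: salt = 8,691,162 + 36,100×168.1 = 14,759,572; volume = 95,480 m³
S = 14,759,572 / 95,480 = 154.5829 ‰

154.6 ‰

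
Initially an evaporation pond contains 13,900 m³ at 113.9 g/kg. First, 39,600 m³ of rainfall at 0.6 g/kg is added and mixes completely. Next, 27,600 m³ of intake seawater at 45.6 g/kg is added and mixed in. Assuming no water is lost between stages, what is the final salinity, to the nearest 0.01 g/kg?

35.33 g/kg

Conserving salt mass:
Initial salt = 13,900×113.9 = 1,583,210
After stage 1: salt = 1,583,210 + 39,600×0.6 = 1,606,970; volume = 53,500 m³; S = 30.037 g/kg
After stage 2: salt = 1,606,970 + 27,600×45.6 = 2,865,530; volume = 81,100 m³
S = 2,865,530 / 81,100 = 35.3333 g/kg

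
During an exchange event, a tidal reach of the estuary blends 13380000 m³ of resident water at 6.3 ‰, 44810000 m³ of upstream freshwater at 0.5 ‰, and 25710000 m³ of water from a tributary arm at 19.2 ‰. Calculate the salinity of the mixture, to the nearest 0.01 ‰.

Total salt / total volume:
salt = 13,380,000×6.3 + 44,810,000×0.5 + 25,710,000×19.2 = 84,294,000 + 22,405,000 + 493,632,000 = 600,331,000
volume = 13,380,000 + 44,810,000 + 25,710,000 = 83,900,000 m³
S = 600,331,000 / 83,900,000 = 7.1553 ‰

7.16 ‰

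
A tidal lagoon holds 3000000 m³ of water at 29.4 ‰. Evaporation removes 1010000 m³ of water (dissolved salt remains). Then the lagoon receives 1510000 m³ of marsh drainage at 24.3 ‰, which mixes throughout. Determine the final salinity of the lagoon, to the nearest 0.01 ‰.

After evaporation: salt = 3,000,000×29.4 = 88,200,000; volume = 3,000,000 − 1,010,000 = 1,990,000 m³
After mixing: salt = 88,200,000 + 1,510,000×24.3 = 124,893,000; volume = 1,990,000 + 1,510,000 = 3,500,000 m³
S = 124,893,000 / 3,500,000 = 35.6837 ‰

35.68 ‰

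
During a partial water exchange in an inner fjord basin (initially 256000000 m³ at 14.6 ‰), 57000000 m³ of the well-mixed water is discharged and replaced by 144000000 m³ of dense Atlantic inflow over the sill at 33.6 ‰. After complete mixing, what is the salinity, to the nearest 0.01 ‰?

22.58 ‰

Remaining after removal: 199,000,000 m³ at 14.6 ‰ (salt = 2,905,400,000)
After addition: salt = 2,905,400,000 + 144,000,000×33.6 = 7,743,800,000; volume = 343,000,000 m³
S = 7,743,800,000 / 343,000,000 = 22.5767 ‰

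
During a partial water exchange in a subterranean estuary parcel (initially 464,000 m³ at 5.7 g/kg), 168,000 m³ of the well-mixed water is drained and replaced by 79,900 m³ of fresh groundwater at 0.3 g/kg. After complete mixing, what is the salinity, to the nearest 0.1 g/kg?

Remaining after removal: 296,000 m³ at 5.7 g/kg (salt = 1,687,200)
After addition: salt = 1,687,200 + 79,900×0.3 = 1,711,170; volume = 375,900 m³
S = 1,711,170 / 375,900 = 4.5522 g/kg

4.6 g/kg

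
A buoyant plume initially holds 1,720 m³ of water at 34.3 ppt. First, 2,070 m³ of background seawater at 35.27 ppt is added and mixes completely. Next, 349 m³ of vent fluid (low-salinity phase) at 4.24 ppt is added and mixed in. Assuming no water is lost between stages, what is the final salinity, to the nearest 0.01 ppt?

32.25 ppt

By conservation of dissolved salt,
Initial salt = 1,720×34.3 = 58,996
After stage 1: salt = 58,996 + 2,070×35.27 = 132,004.9; volume = 3,790 m³; S = 34.83 ppt
After stage 2: salt = 132,004.9 + 349×4.24 = 133,484.66; volume = 4,139 m³
S = 133,484.66 / 4,139 = 32.2505 ppt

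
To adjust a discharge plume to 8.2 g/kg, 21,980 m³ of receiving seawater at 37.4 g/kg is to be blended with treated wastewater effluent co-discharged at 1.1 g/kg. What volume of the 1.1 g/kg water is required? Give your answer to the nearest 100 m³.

90400 m³

Salt balance: 21,980×37.4 + V×1.1 = (21,980+V)×8.2
822,052 + 1.1V = 180,236 + 8.2V
641,816 = 7.1V
V = 90,396.62 m³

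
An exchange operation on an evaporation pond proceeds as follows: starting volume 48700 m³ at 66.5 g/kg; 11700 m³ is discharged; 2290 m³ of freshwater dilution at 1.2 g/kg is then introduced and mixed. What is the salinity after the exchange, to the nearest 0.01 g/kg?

62.69 g/kg

Remaining after removal: 37,000 m³ at 66.5 g/kg (salt = 2,460,500)
After addition: salt = 2,460,500 + 2,290×1.2 = 2,463,248; volume = 39,290 m³
S = 2,463,248 / 39,290 = 62.694 g/kg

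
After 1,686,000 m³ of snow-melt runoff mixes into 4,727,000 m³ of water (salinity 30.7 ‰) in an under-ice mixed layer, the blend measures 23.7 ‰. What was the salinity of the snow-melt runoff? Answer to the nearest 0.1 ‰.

4.1 ‰

Salt balance: 4,727,000×30.7 + 1,686,000×S = 6,413,000×23.7
145,118,900 + 1,686,000·S = 151,988,100
S = (151,988,100 − 145,118,900) / 1,686,000 = 4.0743 ‰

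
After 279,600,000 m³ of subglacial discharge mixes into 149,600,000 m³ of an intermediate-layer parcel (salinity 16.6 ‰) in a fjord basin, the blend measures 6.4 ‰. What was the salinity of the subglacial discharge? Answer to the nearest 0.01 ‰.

Salt balance: 149,600,000×16.6 + 279,600,000×S = 429,200,000×6.4
2,483,360,000 + 279,600,000·S = 2,746,880,000
S = (2,746,880,000 − 2,483,360,000) / 279,600,000 = 0.9425 ‰

0.94 ‰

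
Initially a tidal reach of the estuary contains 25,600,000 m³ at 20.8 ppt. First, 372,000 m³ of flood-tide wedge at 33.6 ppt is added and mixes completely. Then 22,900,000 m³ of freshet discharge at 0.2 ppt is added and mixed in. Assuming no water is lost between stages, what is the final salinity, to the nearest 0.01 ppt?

11.24 ppt

Total salt / total volume:
Initial salt = 25,600,000×20.8 = 532,480,000
After stage 1: salt = 532,480,000 + 372,000×33.6 = 544,979,200; volume = 25,972,000 m³; S = 20.983 ppt
After stage 2: salt = 544,979,200 + 22,900,000×0.2 = 549,559,200; volume = 48,872,000 m³
S = 549,559,200 / 48,872,000 = 11.2449 ppt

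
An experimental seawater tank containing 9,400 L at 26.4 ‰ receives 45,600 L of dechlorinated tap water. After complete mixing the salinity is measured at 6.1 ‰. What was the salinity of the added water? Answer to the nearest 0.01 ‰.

1.92 ‰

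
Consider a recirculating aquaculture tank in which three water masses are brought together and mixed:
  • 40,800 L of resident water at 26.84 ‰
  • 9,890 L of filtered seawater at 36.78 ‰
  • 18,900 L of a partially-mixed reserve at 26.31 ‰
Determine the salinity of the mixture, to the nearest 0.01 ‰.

28.11 ‰

Weighted by volume,
salt = 40,800×26.84 + 9,890×36.78 + 18,900×26.31 = 1,095,072 + 363,754.2 + 497,259 = 1,956,085.2
volume = 40,800 + 9,890 + 18,900 = 69,590 L
S = 1,956,085.2 / 69,590 = 28.1087 ‰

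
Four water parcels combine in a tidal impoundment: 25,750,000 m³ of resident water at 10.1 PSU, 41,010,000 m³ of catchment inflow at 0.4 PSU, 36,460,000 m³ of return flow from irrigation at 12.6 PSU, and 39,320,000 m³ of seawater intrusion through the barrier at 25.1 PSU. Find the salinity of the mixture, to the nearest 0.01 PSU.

12.09 PSU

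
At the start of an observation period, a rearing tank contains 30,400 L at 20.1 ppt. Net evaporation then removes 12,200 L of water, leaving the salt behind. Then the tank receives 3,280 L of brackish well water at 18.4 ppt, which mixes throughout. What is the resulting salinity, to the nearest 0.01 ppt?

After evaporation: salt = 30,400×20.1 = 611,040; volume = 30,400 − 12,200 = 18,200 L
After mixing: salt = 611,040 + 3,280×18.4 = 671,392; volume = 18,200 + 3,280 = 21,480 L
S = 671,392 / 21,480 = 31.2566 ppt

31.26 ppt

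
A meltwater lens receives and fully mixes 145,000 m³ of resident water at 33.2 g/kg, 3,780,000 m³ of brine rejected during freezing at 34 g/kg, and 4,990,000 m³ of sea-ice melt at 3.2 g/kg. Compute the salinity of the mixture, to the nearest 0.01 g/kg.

16.75 g/kg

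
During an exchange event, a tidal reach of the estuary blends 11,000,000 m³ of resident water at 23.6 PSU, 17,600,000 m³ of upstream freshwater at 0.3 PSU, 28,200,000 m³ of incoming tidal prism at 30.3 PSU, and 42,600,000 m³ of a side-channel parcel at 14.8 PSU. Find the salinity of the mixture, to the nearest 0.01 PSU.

17.60 PSU

By conservation of dissolved salt,
salt = 11,000,000×23.6 + 17,600,000×0.3 + 28,200,000×30.3 + 42,600,000×14.8 = 259,600,000 + 5,280,000 + 854,460,000 + 630,480,000 = 1,749,820,000
volume = 11,000,000 + 17,600,000 + 28,200,000 + 42,600,000 = 99,400,000 m³
S = 1,749,820,000 / 99,400,000 = 17.6038 PSU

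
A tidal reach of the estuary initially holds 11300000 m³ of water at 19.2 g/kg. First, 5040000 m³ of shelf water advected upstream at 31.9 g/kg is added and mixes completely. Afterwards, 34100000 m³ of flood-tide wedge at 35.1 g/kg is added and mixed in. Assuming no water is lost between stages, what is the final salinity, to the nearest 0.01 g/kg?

31.22 g/kg

Mass of salt is conserved:
Initial salt = 11,300,000×19.2 = 216,960,000
After stage 1: salt = 216,960,000 + 5,040,000×31.9 = 377,736,000; volume = 16,340,000 m³; S = 23.117 g/kg
After stage 2: salt = 377,736,000 + 34,100,000×35.1 = 1,574,646,000; volume = 50,440,000 m³
S = 1,574,646,000 / 50,440,000 = 31.2182 g/kg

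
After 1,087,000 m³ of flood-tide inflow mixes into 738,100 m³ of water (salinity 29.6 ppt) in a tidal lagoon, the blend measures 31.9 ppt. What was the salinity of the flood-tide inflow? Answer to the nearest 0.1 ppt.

Salt balance: 738,100×29.6 + 1,087,000×S = 1,825,100×31.9
21,847,760 + 1,087,000·S = 58,220,690
S = (58,220,690 − 21,847,760) / 1,087,000 = 33.4618 ppt

33.5 ppt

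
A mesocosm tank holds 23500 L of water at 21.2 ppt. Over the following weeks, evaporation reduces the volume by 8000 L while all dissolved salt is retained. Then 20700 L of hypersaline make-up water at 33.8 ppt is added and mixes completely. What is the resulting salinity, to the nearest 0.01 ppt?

33.09 ppt

After evaporation: salt = 23,500×21.2 = 498,200; volume = 23,500 − 8,000 = 15,500 L
After mixing: salt = 498,200 + 20,700×33.8 = 1,197,860; volume = 15,500 + 20,700 = 36,200 L
S = 1,197,860 / 36,200 = 33.0901 ppt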